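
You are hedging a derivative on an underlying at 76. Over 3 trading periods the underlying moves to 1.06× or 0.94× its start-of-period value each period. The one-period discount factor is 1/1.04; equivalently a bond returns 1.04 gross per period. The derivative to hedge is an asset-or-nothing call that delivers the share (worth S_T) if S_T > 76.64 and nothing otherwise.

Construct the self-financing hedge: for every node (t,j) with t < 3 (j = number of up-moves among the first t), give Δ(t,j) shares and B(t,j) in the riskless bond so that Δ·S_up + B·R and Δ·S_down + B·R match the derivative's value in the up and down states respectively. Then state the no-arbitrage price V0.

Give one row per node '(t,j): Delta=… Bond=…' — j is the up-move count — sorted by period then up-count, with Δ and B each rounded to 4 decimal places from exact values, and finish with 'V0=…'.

(0,0): Delta=2.9818 Bond=-155.2735
(1,0): Delta=7.5027 Bond=-484.4532
(1,1): Delta=2.1800 Bond=-96.8906
(2,0): Delta=0.0000 Bond=0.0000
(2,1): Delta=8.8333 Bond=-604.5976
(2,2): Delta=1.0000 Bond=0.0000
V0=71.3457

No-arbitrage ⇒ martingale measure with p* = (R−d)/(u−d) = 0.8333.
Terminal payoffs: V(3,0)=0.0000, V(3,1)=0.0000, V(3,2)=80.2700, V(3,3)=90.5172
(2,0): S=67.1536. Δ = (V_up−V_dn)/(S_up−S_dn) = (0.0000−0.0000)/(71.1828−63.1244) = 0.0000. V = [p*·0.0000 + (1−p*)·0.0000]/1.04 = 0.0000. B = V − Δ·S = 0.0000.
(2,1): S=75.7264. Δ = (V_up−V_dn)/(S_up−S_dn) = (80.2700−0.0000)/(80.2700−71.1828) = 8.8333. V = [p*·80.2700 + (1−p*)·0.0000]/1.04 = 64.3189. B = V − Δ·S = -604.5976.
(2,2): S=85.3936. Δ = (V_up−V_dn)/(S_up−S_dn) = (90.5172−80.2700)/(90.5172−80.2700) = 1.0000. V = [p*·90.5172 + (1−p*)·80.2700]/1.04 = 85.3936. B = V − Δ·S = 0.0000.
(1,0): S=71.4400. Δ = (V_up−V_dn)/(S_up−S_dn) = (64.3189−0.0000)/(75.7264−67.1536) = 7.5027. V = [p*·64.3189 + (1−p*)·0.0000]/1.04 = 51.5376. B = V − Δ·S = -484.4532.
(1,1): S=80.5600. Δ = (V_up−V_dn)/(S_up−S_dn) = (85.3936−64.3189)/(85.3936−75.7264) = 2.1800. V = [p*·85.3936 + (1−p*)·64.3189]/1.04 = 78.7319. B = V − Δ·S = -96.8906.
(0,0): S=76.0000. Δ = (V_up−V_dn)/(S_up−S_dn) = (78.7319−51.5376)/(80.5600−71.4400) = 2.9818. V = [p*·78.7319 + (1−p*)·51.5376]/1.04 = 71.3457. B = V − Δ·S = -155.2735.
The time-0 hedge costs 71.3457, which is the no-arbitrage price.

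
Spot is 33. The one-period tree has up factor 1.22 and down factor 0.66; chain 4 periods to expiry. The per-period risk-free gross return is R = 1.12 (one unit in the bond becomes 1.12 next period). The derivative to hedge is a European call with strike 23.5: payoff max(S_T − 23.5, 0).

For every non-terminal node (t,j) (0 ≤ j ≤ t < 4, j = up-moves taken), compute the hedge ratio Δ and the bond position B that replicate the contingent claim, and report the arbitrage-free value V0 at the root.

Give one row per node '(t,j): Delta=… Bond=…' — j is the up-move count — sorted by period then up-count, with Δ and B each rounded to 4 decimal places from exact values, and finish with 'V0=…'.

The replicating-portfolio and risk-neutral prices coincide; use p* = (1.12−0.66)/(1.22−0.66) = 0.8214 for the latter.
Terminal payoffs: V(4,0)=0.0000, V(4,1)=0.0000, V(4,2)=0.0000, V(4,3)=16.0492, V(4,4)=49.6060
(3,0): S=9.4874. Δ = (V_up−V_dn)/(S_up−S_dn) = (0.0000−0.0000)/(11.5746−6.2617) = 0.0000. V = [p*·0.0000 + (1−p*)·0.0000]/1.12 = 0.0000. B = V − Δ·S = 0.0000.
(3,1): S=17.5373. Δ = (V_up−V_dn)/(S_up−S_dn) = (0.0000−0.0000)/(21.3955−11.5746) = 0.0000. V = [p*·0.0000 + (1−p*)·0.0000]/1.12 = 0.0000. B = V − Δ·S = 0.0000.
(3,2): S=32.4174. Δ = (V_up−V_dn)/(S_up−S_dn) = (16.0492−0.0000)/(39.5492−21.3955) = 0.8841. V = [p*·16.0492 + (1−p*)·0.0000]/1.12 = 11.7708. B = V − Δ·S = -16.8885.
(3,3): S=59.9230. Δ = (V_up−V_dn)/(S_up−S_dn) = (49.6060−16.0492)/(73.1060−39.5492) = 1.0000. V = [p*·49.6060 + (1−p*)·16.0492]/1.12 = 38.9408. B = V − Δ·S = -20.9821.
(2,0): S=14.3748. Δ = (V_up−V_dn)/(S_up−S_dn) = (0.0000−0.0000)/(17.5373−9.4874) = 0.0000. V = [p*·0.0000 + (1−p*)·0.0000]/1.12 = 0.0000. B = V − Δ·S = 0.0000.
(2,1): S=26.5716. Δ = (V_up−V_dn)/(S_up−S_dn) = (11.7708−0.0000)/(32.4174−17.5373) = 0.7910. V = [p*·11.7708 + (1−p*)·0.0000]/1.12 = 8.6329. B = V − Δ·S = -12.3863.
(2,2): S=49.1172. Δ = (V_up−V_dn)/(S_up−S_dn) = (38.9408−11.7708)/(59.9230−32.4174) = 0.9878. V = [p*·38.9408 + (1−p*)·11.7708]/1.12 = 30.4366. B = V − Δ·S = -18.0814.
(1,0): S=21.7800. Δ = (V_up−V_dn)/(S_up−S_dn) = (8.6329−0.0000)/(26.5716−14.3748) = 0.7078. V = [p*·8.6329 + (1−p*)·0.0000]/1.12 = 6.3315. B = V − Δ·S = -9.0844.
(1,1): S=40.2600. Δ = (V_up−V_dn)/(S_up−S_dn) = (30.4366−8.6329)/(49.1172−26.5716) = 0.9671. V = [p*·30.4366 + (1−p*)·8.6329]/1.12 = 23.6992. B = V − Δ·S = -15.2361.
(0,0): S=33.0000. Δ = (V_up−V_dn)/(S_up−S_dn) = (23.6992−6.3315)/(40.2600−21.7800) = 0.9398. V = [p*·23.6992 + (1−p*)·6.3315]/1.12 = 18.3909. B = V − Δ·S = -12.6228.
The time-0 hedge costs 18.3909, which is the no-arbitrage price.

(0,0): Delta=0.9398 Bond=-12.6228
(1,0): Delta=0.7078 Bond=-9.0844
(1,1): Delta=0.9671 Bond=-15.2361
(2,0): Delta=0.0000 Bond=0.0000
(2,1): Delta=0.7910 Bond=-12.3863
(2,2): Delta=0.9878 Bond=-18.0814
(3,0): Delta=0.0000 Bond=0.0000
(3,1): Delta=0.0000 Bond=0.0000
(3,2): Delta=0.8841 Bond=-16.8885
(3,3): Delta=1.0000 Bond=-20.9821
V0=18.3909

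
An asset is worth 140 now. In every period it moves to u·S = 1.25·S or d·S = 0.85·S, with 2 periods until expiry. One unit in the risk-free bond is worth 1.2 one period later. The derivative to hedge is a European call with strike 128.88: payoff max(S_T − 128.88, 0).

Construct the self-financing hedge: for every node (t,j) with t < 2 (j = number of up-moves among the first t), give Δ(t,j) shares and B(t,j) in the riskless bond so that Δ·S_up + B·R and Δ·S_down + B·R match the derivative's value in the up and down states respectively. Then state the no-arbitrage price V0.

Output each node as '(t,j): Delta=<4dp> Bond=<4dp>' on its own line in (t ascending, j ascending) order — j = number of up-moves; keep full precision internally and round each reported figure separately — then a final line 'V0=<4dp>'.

(0,0): Delta=0.9484 Bond=-81.9778
(1,0): Delta=0.4174 Bond=-35.1865
(1,1): Delta=1.0000 Bond=-107.4000
V0=50.8009

No-arbitrage ⇒ martingale measure with p* = (R−d)/(u−d) = 0.8750.
At expiry t=2: V(2,0)=0.0000, V(2,1)=19.8700, V(2,2)=89.8700
  t=1,j=0: stock 119.0000 → up 148.7500 (V=19.8700), down 101.1500 (V=0.0000). Price 14.4885; hedge Δ=0.4174, bond B=-35.1865.
  t=1,j=1: stock 175.0000 → up 218.7500 (V=89.8700), down 148.7500 (V=19.8700). Price 67.6000; hedge Δ=1.0000, bond B=-107.4000.
  t=0,j=0: stock 140.0000 → up 175.0000 (V=67.6000), down 119.0000 (V=14.4885). Price 50.8009; hedge Δ=0.9484, bond B=-81.9778.
Root portfolio cost Δ·140+B reproduces V0=50.8009.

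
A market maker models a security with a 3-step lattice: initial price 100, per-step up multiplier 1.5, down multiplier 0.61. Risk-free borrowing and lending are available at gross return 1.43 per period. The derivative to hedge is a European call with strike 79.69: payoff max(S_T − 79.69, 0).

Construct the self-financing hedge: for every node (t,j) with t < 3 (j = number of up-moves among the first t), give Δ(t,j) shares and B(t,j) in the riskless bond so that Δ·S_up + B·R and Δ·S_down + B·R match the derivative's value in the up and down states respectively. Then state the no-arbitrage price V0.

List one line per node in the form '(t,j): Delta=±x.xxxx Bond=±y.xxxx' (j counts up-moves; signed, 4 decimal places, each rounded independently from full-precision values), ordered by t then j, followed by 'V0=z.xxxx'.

Since d<R<u, set p* = (R−d)/(u−d) = 0.9213; price each node as the discounted p*-expectation of its children.
Terminal values V(3,·): V(3,0)=0.0000, V(3,1)=0.0000, V(3,2)=57.5600, V(3,3)=257.8100
  t=2,j=0: stock 37.2100 → up 55.8150 (V=0.0000), down 22.6981 (V=0.0000). Price 0.0000; hedge Δ=0.0000, bond B=0.0000.
  t=2,j=1: stock 91.5000 → up 137.2500 (V=57.5600), down 55.8150 (V=0.0000). Price 37.0859; hedge Δ=0.7068, bond B=-27.5883.
  t=2,j=2: stock 225.0000 → up 337.5000 (V=257.8100), down 137.2500 (V=57.5600). Price 169.2727; hedge Δ=1.0000, bond B=-55.7273.
  t=1,j=0: stock 61.0000 → up 91.5000 (V=37.0859), down 37.2100 (V=0.0000). Price 23.8944; hedge Δ=0.6831, bond B=-17.7751.
  t=1,j=1: stock 150.0000 → up 225.0000 (V=169.2727), down 91.5000 (V=37.0859). Price 111.1021; hedge Δ=0.9902, bond B=-37.4224.
  t=0,j=0: stock 100.0000 → up 150.0000 (V=111.1021), down 61.0000 (V=23.8944). Price 72.8973; hedge Δ=0.9799, bond B=-25.0889.
The time-0 hedge costs 72.8973, which is the no-arbitrage price.

(0,0): Delta=0.9799 Bond=-25.0889
(1,0): Delta=0.6831 Bond=-17.7751
(1,1): Delta=0.9902 Bond=-37.4224
(2,0): Delta=0.0000 Bond=0.0000
(2,1): Delta=0.7068 Bond=-27.5883
(2,2): Delta=1.0000 Bond=-55.7273
V0=72.8973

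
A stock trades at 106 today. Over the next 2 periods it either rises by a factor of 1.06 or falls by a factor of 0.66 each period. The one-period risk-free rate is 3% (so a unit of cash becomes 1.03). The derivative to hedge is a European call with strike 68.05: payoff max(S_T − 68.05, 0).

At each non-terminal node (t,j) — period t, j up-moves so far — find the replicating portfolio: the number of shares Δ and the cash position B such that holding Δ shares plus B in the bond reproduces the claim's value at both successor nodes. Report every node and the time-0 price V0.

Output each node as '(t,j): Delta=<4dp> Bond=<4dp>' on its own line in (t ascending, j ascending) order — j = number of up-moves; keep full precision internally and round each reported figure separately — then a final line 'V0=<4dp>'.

(0,0): Delta=0.9624 Bond=-60.0453
(1,0): Delta=0.2183 Bond=-9.7840
(1,1): Delta=1.0000 Bond=-66.0680
V0=41.9723

Since d<R<u, set p* = (R−d)/(u−d) = 0.9250; price each node as the discounted p*-expectation of its children.
Payoff layer (t=2): V(2,0)=0.0000, V(2,1)=6.1076, V(2,2)=51.0516
(1,0): S=69.9600. Δ = (V_up−V_dn)/(S_up−S_dn) = (6.1076−0.0000)/(74.1576−46.1736) = 0.2183. V = [p*·6.1076 + (1−p*)·0.0000]/1.03 = 5.4850. B = V − Δ·S = -9.7840.
(1,1): S=112.3600. Δ = (V_up−V_dn)/(S_up−S_dn) = (51.0516−6.1076)/(119.1016−74.1576) = 1.0000. V = [p*·51.0516 + (1−p*)·6.1076]/1.03 = 46.2920. B = V − Δ·S = -66.0680.
(0,0): S=106.0000. Δ = (V_up−V_dn)/(S_up−S_dn) = (46.2920−5.4850)/(112.3600−69.9600) = 0.9624. V = [p*·46.2920 + (1−p*)·5.4850]/1.03 = 41.9723. B = V − Δ·S = -60.0453.
Each (Δ,B) replicates both successor values, so the strategy is self-financing and V0 is arbitrage-free.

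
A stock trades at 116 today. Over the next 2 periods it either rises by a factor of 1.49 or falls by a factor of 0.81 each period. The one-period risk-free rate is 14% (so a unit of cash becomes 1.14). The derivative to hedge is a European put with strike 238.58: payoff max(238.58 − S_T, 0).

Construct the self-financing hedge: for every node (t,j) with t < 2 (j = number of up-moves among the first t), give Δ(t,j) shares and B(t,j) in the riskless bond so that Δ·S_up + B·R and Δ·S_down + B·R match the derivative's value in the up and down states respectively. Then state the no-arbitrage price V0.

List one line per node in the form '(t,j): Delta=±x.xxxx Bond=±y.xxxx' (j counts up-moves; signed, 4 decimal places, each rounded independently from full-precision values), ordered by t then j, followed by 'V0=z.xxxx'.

(0,0): Delta=-0.8977 Bond=175.1498
(1,0): Delta=-1.0000 Bond=209.2807
(1,1): Delta=-0.8388 Bond=189.4783
V0=71.0139

Since d<R<u, set p* = (R−d)/(u−d) = 0.4853; price each node as the discounted p*-expectation of its children.
Terminal values V(2,·): V(2,0)=162.4724, V(2,1)=98.5796, V(2,2)=0.0000
  t=1,j=0: stock 93.9600 → up 140.0004 (V=98.5796), down 76.1076 (V=162.4724). Price 115.3207; hedge Δ=-1.0000, bond B=209.2807.
  t=1,j=1: stock 172.8400 → up 257.5316 (V=0.0000), down 140.0004 (V=98.5796). Price 44.5083; hedge Δ=-0.8388, bond B=189.4783.
  t=0,j=0: stock 116.0000 → up 172.8400 (V=44.5083), down 93.9600 (V=115.3207). Price 71.0139; hedge Δ=-0.8977, bond B=175.1498.
Each (Δ,B) replicates both successor values, so the strategy is self-financing and V0 is arbitrage-free.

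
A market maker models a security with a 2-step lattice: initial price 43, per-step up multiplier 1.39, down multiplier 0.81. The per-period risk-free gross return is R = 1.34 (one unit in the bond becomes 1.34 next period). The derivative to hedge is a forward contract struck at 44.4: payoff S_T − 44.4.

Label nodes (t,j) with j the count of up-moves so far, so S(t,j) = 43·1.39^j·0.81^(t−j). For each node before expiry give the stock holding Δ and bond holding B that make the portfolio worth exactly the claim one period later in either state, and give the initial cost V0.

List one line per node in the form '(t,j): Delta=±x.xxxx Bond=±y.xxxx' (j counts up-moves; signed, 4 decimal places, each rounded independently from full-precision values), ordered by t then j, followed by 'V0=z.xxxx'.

Risk-neutral probability p* = (R−d)/(u−d) = (1.34−0.81)/(1.39−0.81) = 0.9138.
Payoff layer (t=2): V(2,0)=-16.1877, V(2,1)=4.0137, V(2,2)=38.6803
  t=1,j=0: stock 34.8300 → up 48.4137 (V=4.0137), down 28.2123 (V=-16.1877). Price 1.6957; hedge Δ=1.0000, bond B=-33.1343.
  t=1,j=1: stock 59.7700 → up 83.0803 (V=38.6803), down 48.4137 (V=4.0137). Price 26.6357; hedge Δ=1.0000, bond B=-33.1343.
  t=0,j=0: stock 43.0000 → up 59.7700 (V=26.6357), down 34.8300 (V=1.6957). Price 18.2729; hedge Δ=1.0000, bond B=-24.7271.
Check: Δ(0,0)·S0 + B(0,0) = 18.2729 = V0.

(0,0): Delta=1.0000 Bond=-24.7271
(1,0): Delta=1.0000 Bond=-33.1343
(1,1): Delta=1.0000 Bond=-33.1343
V0=18.2729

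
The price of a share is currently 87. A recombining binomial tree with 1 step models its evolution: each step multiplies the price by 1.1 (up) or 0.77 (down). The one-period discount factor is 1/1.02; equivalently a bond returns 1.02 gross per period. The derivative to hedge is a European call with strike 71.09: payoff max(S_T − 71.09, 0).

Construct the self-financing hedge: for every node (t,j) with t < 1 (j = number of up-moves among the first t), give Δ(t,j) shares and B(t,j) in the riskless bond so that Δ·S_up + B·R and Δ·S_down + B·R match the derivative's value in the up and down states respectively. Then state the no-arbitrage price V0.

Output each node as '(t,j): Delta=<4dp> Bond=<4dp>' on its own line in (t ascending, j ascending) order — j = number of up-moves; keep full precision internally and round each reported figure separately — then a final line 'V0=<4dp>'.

Risk-neutral probability p* = (R−d)/(u−d) = (1.02−0.77)/(1.1−0.77) = 0.7576.
Terminal values V(1,·): V(1,0)=0.0000, V(1,1)=24.6100
  t=0,j=0: stock 87.0000 → up 95.7000 (V=24.6100), down 66.9900 (V=0.0000). Price 18.2784; hedge Δ=0.8572, bond B=-56.2974.
Root portfolio cost Δ·87+B reproduces V0=18.2784.

(0,0): Delta=0.8572 Bond=-56.2974
V0=18.2784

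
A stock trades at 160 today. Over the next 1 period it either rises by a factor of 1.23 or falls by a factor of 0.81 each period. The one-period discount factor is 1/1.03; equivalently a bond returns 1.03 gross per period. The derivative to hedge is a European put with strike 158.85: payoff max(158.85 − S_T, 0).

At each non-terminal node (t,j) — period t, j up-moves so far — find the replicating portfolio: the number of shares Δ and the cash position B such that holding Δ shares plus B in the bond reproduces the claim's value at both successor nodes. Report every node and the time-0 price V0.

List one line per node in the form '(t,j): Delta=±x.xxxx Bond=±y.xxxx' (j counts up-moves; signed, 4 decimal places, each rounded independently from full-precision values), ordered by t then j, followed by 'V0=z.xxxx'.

Since d<R<u, set p* = (R−d)/(u−d) = 0.5238; price each node as the discounted p*-expectation of its children.
Payoff layer (t=1): V(1,0)=29.2500, V(1,1)=0.0000
Node (0,0) S=160.0000: V=(p*·0.0000+(1−p*)·29.2500)/1.03=13.5229; Δ=(0.0000−29.2500)/(196.8000−129.6000)=-0.4353; B=V−Δ·S=83.1657
Self-financing check: at every node Δ·S+B equals the discounted successor values.

(0,0): Delta=-0.4353 Bond=83.1657
V0=13.5229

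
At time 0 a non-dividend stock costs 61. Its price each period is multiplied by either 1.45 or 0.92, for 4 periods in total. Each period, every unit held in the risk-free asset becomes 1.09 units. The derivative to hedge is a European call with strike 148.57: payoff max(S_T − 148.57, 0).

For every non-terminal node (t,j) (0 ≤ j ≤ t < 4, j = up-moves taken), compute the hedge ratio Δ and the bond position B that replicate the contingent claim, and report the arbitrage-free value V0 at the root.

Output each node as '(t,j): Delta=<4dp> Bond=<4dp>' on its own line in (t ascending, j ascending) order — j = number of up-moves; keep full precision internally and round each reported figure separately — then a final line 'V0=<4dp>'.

(0,0): Delta=0.1904 Bond=-9.2789
(1,0): Delta=0.0656 Bond=-3.1054
(1,1): Delta=0.3582 Bond=-24.9556
(2,0): Delta=0.0000 Bond=0.0000
(2,1): Delta=0.1536 Bond=-10.5530
(2,2): Delta=0.6331 Bond=-62.4575
(3,0): Delta=0.0000 Bond=0.0000
(3,1): Delta=0.0000 Bond=0.0000
(3,2): Delta=0.3601 Bond=-35.8617
(3,3): Delta=1.0000 Bond=-136.3028
V0=2.3383

No-arbitrage ⇒ martingale measure with p* = (R−d)/(u−d) = 0.3208.
Terminal payoffs: V(4,0)=0.0000, V(4,1)=0.0000, V(4,2)=0.0000, V(4,3)=22.5188, V(4,4)=121.0809
(3,0): S=47.5000. Δ = (V_up−V_dn)/(S_up−S_dn) = (0.0000−0.0000)/(68.8750−43.7000) = 0.0000. V = [p*·0.0000 + (1−p*)·0.0000]/1.09 = 0.0000. B = V − Δ·S = 0.0000.
(3,1): S=74.8641. Δ = (V_up−V_dn)/(S_up−S_dn) = (0.0000−0.0000)/(108.5529−68.8750) = 0.0000. V = [p*·0.0000 + (1−p*)·0.0000]/1.09 = 0.0000. B = V − Δ·S = 0.0000.
(3,2): S=117.9923. Δ = (V_up−V_dn)/(S_up−S_dn) = (22.5188−0.0000)/(171.0888−108.5529) = 0.3601. V = [p*·22.5188 + (1−p*)·0.0000]/1.09 = 6.6266. B = V − Δ·S = -35.8617.
(3,3): S=185.9661. Δ = (V_up−V_dn)/(S_up−S_dn) = (121.0809−22.5188)/(269.6509−171.0888) = 1.0000. V = [p*·121.0809 + (1−p*)·22.5188]/1.09 = 49.6634. B = V − Δ·S = -136.3028.
(2,0): S=51.6304. Δ = (V_up−V_dn)/(S_up−S_dn) = (0.0000−0.0000)/(74.8641−47.5000) = 0.0000. V = [p*·0.0000 + (1−p*)·0.0000]/1.09 = 0.0000. B = V − Δ·S = 0.0000.
(2,1): S=81.3740. Δ = (V_up−V_dn)/(S_up−S_dn) = (6.6266−0.0000)/(117.9923−74.8641) = 0.1536. V = [p*·6.6266 + (1−p*)·0.0000]/1.09 = 1.9500. B = V − Δ·S = -10.5530.
(2,2): S=128.2525. Δ = (V_up−V_dn)/(S_up−S_dn) = (49.6634−6.6266)/(185.9661−117.9923) = 0.6331. V = [p*·49.6634 + (1−p*)·6.6266]/1.09 = 18.7439. B = V − Δ·S = -62.4575.
(1,0): S=56.1200. Δ = (V_up−V_dn)/(S_up−S_dn) = (1.9500−0.0000)/(81.3740−51.6304) = 0.0656. V = [p*·1.9500 + (1−p*)·0.0000]/1.09 = 0.5738. B = V − Δ·S = -3.1054.
(1,1): S=88.4500. Δ = (V_up−V_dn)/(S_up−S_dn) = (18.7439−1.9500)/(128.2525−81.3740) = 0.3582. V = [p*·18.7439 + (1−p*)·1.9500]/1.09 = 6.7310. B = V − Δ·S = -24.9556.
(0,0): S=61.0000. Δ = (V_up−V_dn)/(S_up−S_dn) = (6.7310−0.5738)/(88.4500−56.1200) = 0.1904. V = [p*·6.7310 + (1−p*)·0.5738]/1.09 = 2.3383. B = V − Δ·S = -9.2789.
Each (Δ,B) replicates both successor values, so the strategy is self-financing and V0 is arbitrage-free.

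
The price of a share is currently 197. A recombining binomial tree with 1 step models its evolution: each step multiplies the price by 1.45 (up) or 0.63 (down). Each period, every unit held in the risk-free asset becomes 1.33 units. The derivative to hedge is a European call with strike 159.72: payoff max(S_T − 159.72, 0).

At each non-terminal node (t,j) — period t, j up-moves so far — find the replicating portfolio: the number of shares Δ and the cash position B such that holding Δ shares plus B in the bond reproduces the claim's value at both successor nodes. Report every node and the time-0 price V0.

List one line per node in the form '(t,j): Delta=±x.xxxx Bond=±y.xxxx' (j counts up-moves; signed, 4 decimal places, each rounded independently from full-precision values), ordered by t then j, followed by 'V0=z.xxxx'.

(0,0): Delta=0.7796 Bond=-72.7452
V0=80.8280

Since d<R<u, set p* = (R−d)/(u−d) = 0.8537; price each node as the discounted p*-expectation of its children.
Terminal values V(1,·): V(1,0)=0.0000, V(1,1)=125.9300
Node (0,0) S=197.0000: V=(p*·125.9300+(1−p*)·0.0000)/1.33=80.8280; Δ=(125.9300−0.0000)/(285.6500−124.1100)=0.7796; B=V−Δ·S=-72.7452
Self-financing check: at every node Δ·S+B equals the discounted successor values.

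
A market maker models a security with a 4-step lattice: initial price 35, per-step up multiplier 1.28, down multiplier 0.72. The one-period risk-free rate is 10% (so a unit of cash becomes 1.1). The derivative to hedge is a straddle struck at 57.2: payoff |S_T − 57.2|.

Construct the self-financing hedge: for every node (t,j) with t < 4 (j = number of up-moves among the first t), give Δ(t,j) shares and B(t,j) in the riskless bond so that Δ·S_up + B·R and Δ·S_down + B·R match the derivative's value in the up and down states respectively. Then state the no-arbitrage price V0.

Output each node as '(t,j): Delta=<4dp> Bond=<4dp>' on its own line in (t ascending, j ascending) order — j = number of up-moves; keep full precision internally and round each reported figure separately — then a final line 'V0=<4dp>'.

Since d<R<u, set p* = (R−d)/(u−d) = 0.6786; price each node as the discounted p*-expectation of its children.
Payoff layer (t=4): V(4,0)=47.7942, V(4,1)=40.4785, V(4,2)=27.4729, V(4,3)=4.3518, V(4,4)=36.7524
Node (3,0) S=13.0637: V=(p*·40.4785+(1−p*)·47.7942)/1.1=38.9363; Δ=(40.4785−47.7942)/(16.7215−9.4058)=-1.0000; B=V−Δ·S=52.0000
Node (3,1) S=23.2243: V=(p*·27.4729+(1−p*)·40.4785)/1.1=28.7757; Δ=(27.4729−40.4785)/(29.7271−16.7215)=-1.0000; B=V−Δ·S=52.0000
Node (3,2) S=41.2877: V=(p*·4.3518+(1−p*)·27.4729)/1.1=10.7123; Δ=(4.3518−27.4729)/(52.8482−29.7271)=-1.0000; B=V−Δ·S=52.0000
Node (3,3) S=73.4003: V=(p*·36.7524+(1−p*)·4.3518)/1.1=23.9436; Δ=(36.7524−4.3518)/(93.9524−52.8482)=0.7883; B=V−Δ·S=-33.9147
Node (2,0) S=18.1440: V=(p*·28.7757+(1−p*)·38.9363)/1.1=29.1287; Δ=(28.7757−38.9363)/(23.2243−13.0637)=-1.0000; B=V−Δ·S=47.2727
Node (2,1) S=32.2560: V=(p*·10.7123+(1−p*)·28.7757)/1.1=15.0167; Δ=(10.7123−28.7757)/(41.2877−23.2243)=-1.0000; B=V−Δ·S=47.2727
Node (2,2) S=57.3440: V=(p*·23.9436+(1−p*)·10.7123)/1.1=17.9006; Δ=(23.9436−10.7123)/(73.4003−41.2877)=0.4120; B=V−Δ·S=-5.7266
Node (1,0) S=25.2000: V=(p*·15.0167+(1−p*)·29.1287)/1.1=17.7752; Δ=(15.0167−29.1287)/(32.2560−18.1440)=-1.0000; B=V−Δ·S=42.9752
Node (1,1) S=44.8000: V=(p*·17.9006+(1−p*)·15.0167)/1.1=15.4306; Δ=(17.9006−15.0167)/(57.3440−32.2560)=0.1150; B=V−Δ·S=10.2808
Node (0,0) S=35.0000: V=(p*·15.4306+(1−p*)·17.7752)/1.1=14.7129; Δ=(15.4306−17.7752)/(44.8000−25.2000)=-0.1196; B=V−Δ·S=18.8997
Self-financing check: at every node Δ·S+B equals the discounted successor values.

(0,0): Delta=-0.1196 Bond=18.8997
(1,0): Delta=-1.0000 Bond=42.9752
(1,1): Delta=0.1150 Bond=10.2808
(2,0): Delta=-1.0000 Bond=47.2727
(2,1): Delta=-1.0000 Bond=47.2727
(2,2): Delta=0.4120 Bond=-5.7266
(3,0): Delta=-1.0000 Bond=52.0000
(3,1): Delta=-1.0000 Bond=52.0000
(3,2): Delta=-1.0000 Bond=52.0000
(3,3): Delta=0.7883 Bond=-33.9147
V0=14.7129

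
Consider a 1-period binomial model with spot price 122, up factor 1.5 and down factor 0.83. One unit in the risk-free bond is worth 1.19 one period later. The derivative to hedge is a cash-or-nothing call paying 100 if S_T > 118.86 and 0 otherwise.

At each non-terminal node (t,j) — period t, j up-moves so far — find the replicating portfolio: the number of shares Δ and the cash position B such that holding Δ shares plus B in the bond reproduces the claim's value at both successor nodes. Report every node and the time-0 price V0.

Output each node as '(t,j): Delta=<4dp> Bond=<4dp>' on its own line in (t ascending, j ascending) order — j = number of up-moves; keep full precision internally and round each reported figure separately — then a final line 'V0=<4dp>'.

(0,0): Delta=1.2234 Bond=-104.1013
V0=45.1524

No-arbitrage ⇒ martingale measure with p* = (R−d)/(u−d) = 0.5373.
Payoff layer (t=1): V(1,0)=0.0000, V(1,1)=100.0000
(0,0): S=122.0000. Δ = (V_up−V_dn)/(S_up−S_dn) = (100.0000−0.0000)/(183.0000−101.2600) = 1.2234. V = [p*·100.0000 + (1−p*)·0.0000]/1.19 = 45.1524. B = V − Δ·S = -104.1013.
Each (Δ,B) replicates both successor values, so the strategy is self-financing and V0 is arbitrage-free.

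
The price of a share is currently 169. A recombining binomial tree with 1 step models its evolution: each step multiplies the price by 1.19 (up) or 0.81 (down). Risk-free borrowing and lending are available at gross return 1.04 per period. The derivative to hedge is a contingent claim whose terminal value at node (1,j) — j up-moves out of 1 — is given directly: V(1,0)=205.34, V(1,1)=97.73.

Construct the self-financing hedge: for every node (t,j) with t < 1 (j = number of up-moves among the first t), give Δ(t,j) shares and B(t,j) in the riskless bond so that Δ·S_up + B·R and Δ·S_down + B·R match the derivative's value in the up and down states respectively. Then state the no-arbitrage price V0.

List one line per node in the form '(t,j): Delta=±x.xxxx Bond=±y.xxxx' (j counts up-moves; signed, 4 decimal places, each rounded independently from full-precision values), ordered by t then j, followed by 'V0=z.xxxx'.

(0,0): Delta=-1.6756 Bond=417.9992
V0=134.8150

The replicating-portfolio and risk-neutral prices coincide; use p* = (1.04−0.81)/(1.19−0.81) = 0.6053 for the latter.
Terminal values V(1,·): V(1,0)=205.3400, V(1,1)=97.7300
(0,0): S=169.0000. Δ = (V_up−V_dn)/(S_up−S_dn) = (97.7300−205.3400)/(201.1100−136.8900) = -1.6756. V = [p*·97.7300 + (1−p*)·205.3400]/1.04 = 134.8150. B = V − Δ·S = 417.9992.
Check: Δ(0,0)·S0 + B(0,0) = 134.8150 = V0.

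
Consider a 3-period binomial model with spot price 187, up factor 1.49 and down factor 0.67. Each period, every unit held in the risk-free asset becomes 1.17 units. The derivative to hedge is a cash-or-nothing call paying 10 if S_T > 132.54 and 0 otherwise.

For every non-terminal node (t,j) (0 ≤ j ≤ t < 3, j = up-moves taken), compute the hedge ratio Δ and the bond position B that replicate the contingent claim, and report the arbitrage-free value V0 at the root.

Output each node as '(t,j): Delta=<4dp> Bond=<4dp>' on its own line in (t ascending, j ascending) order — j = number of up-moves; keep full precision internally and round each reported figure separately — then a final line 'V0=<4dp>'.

Since d<R<u, set p* = (R−d)/(u−d) = 0.6098; price each node as the discounted p*-expectation of its children.
Payoff layer (t=3): V(3,0)=0.0000, V(3,1)=0.0000, V(3,2)=10.0000, V(3,3)=10.0000
  t=2,j=0: stock 83.9443 → up 125.0770 (V=0.0000), down 56.2427 (V=0.0000). Price 0.0000; hedge Δ=0.0000, bond B=0.0000.
  t=2,j=1: stock 186.6821 → up 278.1563 (V=10.0000), down 125.0770 (V=0.0000). Price 5.2116; hedge Δ=0.0653, bond B=-6.9835.
  t=2,j=2: stock 415.1587 → up 618.5865 (V=10.0000), down 278.1563 (V=10.0000). Price 8.5470; hedge Δ=0.0000, bond B=8.5470.
  t=1,j=0: stock 125.2900 → up 186.6821 (V=5.2116), down 83.9443 (V=0.0000). Price 2.7161; hedge Δ=0.0507, bond B=-3.6395.
  t=1,j=1: stock 278.6300 → up 415.1587 (V=8.5470), down 186.6821 (V=5.2116). Price 6.1926; hedge Δ=0.0146, bond B=2.1251.
  t=0,j=0: stock 187.0000 → up 278.6300 (V=6.1926), down 125.2900 (V=2.7161). Price 4.1333; hedge Δ=0.0227, bond B=-0.1064.
Self-financing check: at every node Δ·S+B equals the discounted successor values.

(0,0): Delta=0.0227 Bond=-0.1064
(1,0): Delta=0.0507 Bond=-3.6395
(1,1): Delta=0.0146 Bond=2.1251
(2,0): Delta=0.0000 Bond=0.0000
(2,1): Delta=0.0653 Bond=-6.9835
(2,2): Delta=0.0000 Bond=8.5470
V0=4.1333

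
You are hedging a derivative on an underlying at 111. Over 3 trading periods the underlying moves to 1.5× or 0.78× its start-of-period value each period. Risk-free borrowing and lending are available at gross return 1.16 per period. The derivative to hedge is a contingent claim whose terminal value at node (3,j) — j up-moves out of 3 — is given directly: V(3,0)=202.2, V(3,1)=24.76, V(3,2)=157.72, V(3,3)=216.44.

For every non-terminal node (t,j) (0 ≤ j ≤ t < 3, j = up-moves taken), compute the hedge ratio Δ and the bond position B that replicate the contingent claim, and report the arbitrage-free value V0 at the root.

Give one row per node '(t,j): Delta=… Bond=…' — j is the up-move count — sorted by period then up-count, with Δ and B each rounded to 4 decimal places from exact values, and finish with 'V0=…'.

(0,0): Delta=0.4004 Bond=35.0518
(1,0): Delta=-0.1883 Bond=91.6347
(1,1): Delta=0.6744 Bond=-4.9489
(2,0): Delta=-3.6493 Bond=340.0230
(2,1): Delta=1.4219 Bond=-102.8276
(2,2): Delta=0.3265 Bond=81.1264
V0=79.5003

The replicating-portfolio and risk-neutral prices coincide; use p* = (1.16−0.78)/(1.5−0.78) = 0.5278 for the latter.
Payoff layer (t=3): V(3,0)=202.2000, V(3,1)=24.7600, V(3,2)=157.7200, V(3,3)=216.4400
  t=2,j=0: stock 67.5324 → up 101.2986 (V=24.7600), down 52.6753 (V=202.2000). Price 93.5785; hedge Δ=-3.6493, bond B=340.0230.
  t=2,j=1: stock 129.8700 → up 194.8050 (V=157.7200), down 101.2986 (V=24.7600). Price 81.8391; hedge Δ=1.4219, bond B=-102.8276.
  t=2,j=2: stock 249.7500 → up 374.6250 (V=216.4400), down 194.8050 (V=157.7200). Price 162.6820; hedge Δ=0.3265, bond B=81.1264.
  t=1,j=0: stock 86.5800 → up 129.8700 (V=81.8391), down 67.5324 (V=93.5785). Price 75.3299; hedge Δ=-0.1883, bond B=91.6347.
  t=1,j=1: stock 166.5000 → up 249.7500 (V=162.6820), down 129.8700 (V=81.8391). Price 107.3329; hedge Δ=0.6744, bond B=-4.9489.
  t=0,j=0: stock 111.0000 → up 166.5000 (V=107.3329), down 86.5800 (V=75.3299). Price 79.5003; hedge Δ=0.4004, bond B=35.0518.
Self-financing check: at every node Δ·S+B equals the discounted successor values.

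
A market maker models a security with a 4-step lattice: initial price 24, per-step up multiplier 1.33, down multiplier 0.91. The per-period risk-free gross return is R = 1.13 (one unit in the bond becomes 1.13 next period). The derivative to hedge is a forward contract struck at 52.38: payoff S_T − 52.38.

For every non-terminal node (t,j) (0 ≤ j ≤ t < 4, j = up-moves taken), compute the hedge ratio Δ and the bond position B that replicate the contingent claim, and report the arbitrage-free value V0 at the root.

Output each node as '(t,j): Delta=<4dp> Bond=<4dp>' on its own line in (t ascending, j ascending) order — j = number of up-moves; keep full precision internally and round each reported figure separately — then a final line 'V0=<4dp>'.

(0,0): Delta=1.0000 Bond=-32.1256
(1,0): Delta=1.0000 Bond=-36.3020
(1,1): Delta=1.0000 Bond=-36.3020
(2,0): Delta=1.0000 Bond=-41.0212
(2,1): Delta=1.0000 Bond=-41.0212
(2,2): Delta=1.0000 Bond=-41.0212
(3,0): Delta=1.0000 Bond=-46.3540
(3,1): Delta=1.0000 Bond=-46.3540
(3,2): Delta=1.0000 Bond=-46.3540
(3,3): Delta=1.0000 Bond=-46.3540
V0=-8.1256

Risk-neutral probability p* = (R−d)/(u−d) = (1.13−0.91)/(1.33−0.91) = 0.5238.
At expiry t=4: V(4,0)=-35.9220, V(4,1)=-28.3260, V(4,2)=-17.2242, V(4,3)=-0.9984, V(4,4)=22.7162
Node (3,0) S=18.0857: V=(p*·-28.3260+(1−p*)·-35.9220)/1.13=-28.2683; Δ=(-28.3260−-35.9220)/(24.0540−16.4580)=1.0000; B=V−Δ·S=-46.3540
Node (3,1) S=26.4330: V=(p*·-17.2242+(1−p*)·-28.3260)/1.13=-19.9210; Δ=(-17.2242−-28.3260)/(35.1558−24.0540)=1.0000; B=V−Δ·S=-46.3540
Node (3,2) S=38.6328: V=(p*·-0.9984+(1−p*)·-17.2242)/1.13=-7.7212; Δ=(-0.9984−-17.2242)/(51.3816−35.1558)=1.0000; B=V−Δ·S=-46.3540
Node (3,3) S=56.4633: V=(p*·22.7162+(1−p*)·-0.9984)/1.13=10.1093; Δ=(22.7162−-0.9984)/(75.0962−51.3816)=1.0000; B=V−Δ·S=-46.3540
Node (2,0) S=19.8744: V=(p*·-19.9210+(1−p*)·-28.2683)/1.13=-21.1468; Δ=(-19.9210−-28.2683)/(26.4330−18.0857)=1.0000; B=V−Δ·S=-41.0212
Node (2,1) S=29.0472: V=(p*·-7.7212+(1−p*)·-19.9210)/1.13=-11.9740; Δ=(-7.7212−-19.9210)/(38.6328−26.4330)=1.0000; B=V−Δ·S=-41.0212
Node (2,2) S=42.4536: V=(p*·10.1093+(1−p*)·-7.7212)/1.13=1.4324; Δ=(10.1093−-7.7212)/(56.4633−38.6328)=1.0000; B=V−Δ·S=-41.0212
Node (1,0) S=21.8400: V=(p*·-11.9740+(1−p*)·-21.1468)/1.13=-14.4620; Δ=(-11.9740−-21.1468)/(29.0472−19.8744)=1.0000; B=V−Δ·S=-36.3020
Node (1,1) S=31.9200: V=(p*·1.4324+(1−p*)·-11.9740)/1.13=-4.3820; Δ=(1.4324−-11.9740)/(42.4536−29.0472)=1.0000; B=V−Δ·S=-36.3020
Node (0,0) S=24.0000: V=(p*·-4.3820+(1−p*)·-14.4620)/1.13=-8.1256; Δ=(-4.3820−-14.4620)/(31.9200−21.8400)=1.0000; B=V−Δ·S=-32.1256
The time-0 hedge costs -8.1256, which is the no-arbitrage price.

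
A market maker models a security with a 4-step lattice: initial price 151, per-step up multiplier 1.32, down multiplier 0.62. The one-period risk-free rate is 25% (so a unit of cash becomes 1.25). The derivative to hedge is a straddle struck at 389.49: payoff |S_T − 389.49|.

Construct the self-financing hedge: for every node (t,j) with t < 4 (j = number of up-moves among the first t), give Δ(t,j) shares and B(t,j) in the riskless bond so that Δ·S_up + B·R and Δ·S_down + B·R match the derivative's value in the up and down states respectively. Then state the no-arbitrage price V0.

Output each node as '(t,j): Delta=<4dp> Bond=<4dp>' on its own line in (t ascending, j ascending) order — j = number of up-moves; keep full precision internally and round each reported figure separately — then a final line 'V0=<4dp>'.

Since d<R<u, set p* = (R−d)/(u−d) = 0.9000; price each node as the discounted p*-expectation of its children.
Payoff layer (t=4): V(4,0)=367.1777, V(4,1)=341.9865, V(4,2)=288.3534, V(4,3)=174.1670, V(4,4)=68.9396
  t=3,j=0: stock 35.9875 → up 47.5035 (V=341.9865), down 22.3123 (V=367.1777). Price 275.6045; hedge Δ=-1.0000, bond B=311.5920.
  t=3,j=1: stock 76.6186 → up 101.1366 (V=288.3534), down 47.5035 (V=341.9865). Price 234.9734; hedge Δ=-1.0000, bond B=311.5920.
  t=3,j=2: stock 163.1235 → up 215.3230 (V=174.1670), down 101.1366 (V=288.3534). Price 148.4685; hedge Δ=-1.0000, bond B=311.5920.
  t=3,j=3: stock 347.2952 → up 458.4296 (V=68.9396), down 215.3230 (V=174.1670). Price 63.5699; hedge Δ=-0.4328, bond B=213.8947.
  t=2,j=0: stock 58.0444 → up 76.6186 (V=234.9734), down 35.9875 (V=275.6045). Price 191.2292; hedge Δ=-1.0000, bond B=249.2736.
  t=2,j=1: stock 123.5784 → up 163.1235 (V=148.4685), down 76.6186 (V=234.9734). Price 125.6952; hedge Δ=-1.0000, bond B=249.2736.
  t=2,j=2: stock 263.1024 → up 347.2952 (V=63.5699), down 163.1235 (V=148.4685). Price 57.6478; hedge Δ=-0.4610, bond B=178.9315.
  t=1,j=0: stock 93.6200 → up 123.5784 (V=125.6952), down 58.0444 (V=191.2292). Price 105.7989; hedge Δ=-1.0000, bond B=199.4189.
  t=1,j=1: stock 199.3200 → up 263.1024 (V=57.6478), down 123.5784 (V=125.6952). Price 51.5620; hedge Δ=-0.4877, bond B=148.7726.
  t=0,j=0: stock 151.0000 → up 199.3200 (V=51.5620), down 93.6200 (V=105.7989). Price 45.5886; hedge Δ=-0.5131, bond B=123.0698.
Self-financing check: at every node Δ·S+B equals the discounted successor values.

(0,0): Delta=-0.5131 Bond=123.0698
(1,0): Delta=-1.0000 Bond=199.4189
(1,1): Delta=-0.4877 Bond=148.7726
(2,0): Delta=-1.0000 Bond=249.2736
(2,1): Delta=-1.0000 Bond=249.2736
(2,2): Delta=-0.4610 Bond=178.9315
(3,0): Delta=-1.0000 Bond=311.5920
(3,1): Delta=-1.0000 Bond=311.5920
(3,2): Delta=-1.0000 Bond=311.5920
(3,3): Delta=-0.4328 Bond=213.8947
V0=45.5886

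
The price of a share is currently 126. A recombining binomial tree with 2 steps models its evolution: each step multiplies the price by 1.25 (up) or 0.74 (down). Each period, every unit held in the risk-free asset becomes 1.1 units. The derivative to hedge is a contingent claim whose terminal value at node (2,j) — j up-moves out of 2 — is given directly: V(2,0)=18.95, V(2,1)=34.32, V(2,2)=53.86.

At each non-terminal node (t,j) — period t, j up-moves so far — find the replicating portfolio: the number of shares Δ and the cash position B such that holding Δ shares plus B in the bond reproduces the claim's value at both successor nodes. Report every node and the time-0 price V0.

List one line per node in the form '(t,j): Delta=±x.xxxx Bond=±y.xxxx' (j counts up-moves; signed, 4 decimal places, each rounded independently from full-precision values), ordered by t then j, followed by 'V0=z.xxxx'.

(0,0): Delta=0.2591 Bond=2.6668
(1,0): Delta=0.3232 Bond=-3.0469
(1,1): Delta=0.2433 Bond=5.4253
V0=35.3112

Since d<R<u, set p* = (R−d)/(u−d) = 0.7059; price each node as the discounted p*-expectation of its children.
At expiry t=2: V(2,0)=18.9500, V(2,1)=34.3200, V(2,2)=53.8600
(1,0): S=93.2400. Δ = (V_up−V_dn)/(S_up−S_dn) = (34.3200−18.9500)/(116.5500−68.9976) = 0.3232. V = [p*·34.3200 + (1−p*)·18.9500]/1.1 = 27.0904. B = V − Δ·S = -3.0469.
(1,1): S=157.5000. Δ = (V_up−V_dn)/(S_up−S_dn) = (53.8600−34.3200)/(196.8750−116.5500) = 0.2433. V = [p*·53.8600 + (1−p*)·34.3200]/1.1 = 43.7390. B = V − Δ·S = 5.4253.
(0,0): S=126.0000. Δ = (V_up−V_dn)/(S_up−S_dn) = (43.7390−27.0904)/(157.5000−93.2400) = 0.2591. V = [p*·43.7390 + (1−p*)·27.0904]/1.1 = 35.3112. B = V − Δ·S = 2.6668.
Self-financing check: at every node Δ·S+B equals the discounted successor values.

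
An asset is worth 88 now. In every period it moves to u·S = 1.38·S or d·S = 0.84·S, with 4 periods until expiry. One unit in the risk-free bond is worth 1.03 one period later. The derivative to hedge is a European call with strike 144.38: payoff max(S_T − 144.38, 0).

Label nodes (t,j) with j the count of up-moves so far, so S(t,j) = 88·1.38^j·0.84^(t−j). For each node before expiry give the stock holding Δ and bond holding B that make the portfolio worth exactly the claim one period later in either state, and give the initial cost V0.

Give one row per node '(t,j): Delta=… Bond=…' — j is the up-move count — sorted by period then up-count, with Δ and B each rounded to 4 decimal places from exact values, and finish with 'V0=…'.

No-arbitrage ⇒ martingale measure with p* = (R−d)/(u−d) = 0.3519.
At expiry t=4: V(4,0)=0.0000, V(4,1)=0.0000, V(4,2)=0.0000, V(4,3)=49.8871, V(4,4)=174.7731
Node (3,0) S=52.1580: V=(p*·0.0000+(1−p*)·0.0000)/1.03=0.0000; Δ=(0.0000−0.0000)/(71.9780−43.8127)=0.0000; B=V−Δ·S=0.0000
Node (3,1) S=85.6881: V=(p*·0.0000+(1−p*)·0.0000)/1.03=0.0000; Δ=(0.0000−0.0000)/(118.2495−71.9780)=0.0000; B=V−Δ·S=0.0000
Node (3,2) S=140.7732: V=(p*·49.8871+(1−p*)·0.0000)/1.03=17.0416; Δ=(49.8871−0.0000)/(194.2671−118.2495)=0.6563; B=V−Δ·S=-75.3419
Node (3,3) S=231.2703: V=(p*·174.7731+(1−p*)·49.8871)/1.03=91.0956; Δ=(174.7731−49.8871)/(319.1531−194.2671)=1.0000; B=V−Δ·S=-140.1748
Node (2,0) S=62.0928: V=(p*·0.0000+(1−p*)·0.0000)/1.03=0.0000; Δ=(0.0000−0.0000)/(85.6881−52.1580)=0.0000; B=V−Δ·S=0.0000
Node (2,1) S=102.0096: V=(p*·17.0416+(1−p*)·0.0000)/1.03=5.8215; Δ=(17.0416−0.0000)/(140.7732−85.6881)=0.3094; B=V−Δ·S=-25.7371
Node (2,2) S=167.5872: V=(p*·91.0956+(1−p*)·17.0416)/1.03=41.8424; Δ=(91.0956−17.0416)/(231.2703−140.7732)=0.8183; B=V−Δ·S=-95.2946
Node (1,0) S=73.9200: V=(p*·5.8215+(1−p*)·0.0000)/1.03=1.9886; Δ=(5.8215−0.0000)/(102.0096−62.0928)=0.1458; B=V−Δ·S=-8.7919
Node (1,1) S=121.4400: V=(p*·41.8424+(1−p*)·5.8215)/1.03=17.9568; Δ=(41.8424−5.8215)/(167.5872−102.0096)=0.5493; B=V−Δ·S=-48.7486
Node (0,0) S=88.0000: V=(p*·17.9568+(1−p*)·1.9886)/1.03=7.3855; Δ=(17.9568−1.9886)/(121.4400−73.9200)=0.3360; B=V−Δ·S=-22.1852
Check: Δ(0,0)·S0 + B(0,0) = 7.3855 = V0.

(0,0): Delta=0.3360 Bond=-22.1852
(1,0): Delta=0.1458 Bond=-8.7919
(1,1): Delta=0.5493 Bond=-48.7486
(2,0): Delta=0.0000 Bond=0.0000
(2,1): Delta=0.3094 Bond=-25.7371
(2,2): Delta=0.8183 Bond=-95.2946
(3,0): Delta=0.0000 Bond=0.0000
(3,1): Delta=0.0000 Bond=0.0000
(3,2): Delta=0.6563 Bond=-75.3419
(3,3): Delta=1.0000 Bond=-140.1748
V0=7.3855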